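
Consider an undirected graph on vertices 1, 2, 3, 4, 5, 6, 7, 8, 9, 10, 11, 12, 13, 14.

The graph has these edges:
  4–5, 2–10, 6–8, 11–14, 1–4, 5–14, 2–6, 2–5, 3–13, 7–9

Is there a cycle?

DFS, tracking each vertex's parent; an edge to a visited non-parent vertex closes a cycle.
Start from 8:
visit 8 (parent –)
  visit 6 (parent 8)
    6–8: parent, skip
    visit 2 (parent 6)
      visit 5 (parent 2)
        visit 14 (parent 5)
          14–5: parent, skip
          visit 11 (parent 14)
            11–14: parent, skip
        5–2: parent, skip
        visit 4 (parent 5)
          4–5: parent, skip
          visit 1 (parent 4)
            1–4: parent, skip
      2–6: parent, skip
      visit 10 (parent 2)
        10–2: parent, skip
visit 3 (parent –)
  visit 13 (parent 3)
    13–3: parent, skip
visit 7 (parent –)
  visit 9 (parent 7)
    9–7: parent, skip
visit 12 (parent –)
No non-parent visited neighbor found — the graph is a forest.

No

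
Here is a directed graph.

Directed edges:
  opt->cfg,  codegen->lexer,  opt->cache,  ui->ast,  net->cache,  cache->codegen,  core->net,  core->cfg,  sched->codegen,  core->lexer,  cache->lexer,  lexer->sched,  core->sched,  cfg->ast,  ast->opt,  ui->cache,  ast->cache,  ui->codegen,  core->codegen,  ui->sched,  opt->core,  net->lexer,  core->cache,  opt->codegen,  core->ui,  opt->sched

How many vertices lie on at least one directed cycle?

8

A vertex is on a directed cycle iff it belongs to a strongly connected component of size ≥ 2 (or has a self-loop).
The vertices on cycles are {ui, ast, cfg, opt, core, lexer, sched, codegen} — 8 in total.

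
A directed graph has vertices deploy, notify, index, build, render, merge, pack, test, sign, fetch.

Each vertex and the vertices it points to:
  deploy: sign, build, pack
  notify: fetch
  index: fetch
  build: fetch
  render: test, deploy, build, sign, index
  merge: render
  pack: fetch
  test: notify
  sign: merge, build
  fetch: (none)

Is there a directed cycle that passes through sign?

Yes

sign is on a cycle iff sign can reach itself via ≥1 edge.
sign → merge → render → sign — yes.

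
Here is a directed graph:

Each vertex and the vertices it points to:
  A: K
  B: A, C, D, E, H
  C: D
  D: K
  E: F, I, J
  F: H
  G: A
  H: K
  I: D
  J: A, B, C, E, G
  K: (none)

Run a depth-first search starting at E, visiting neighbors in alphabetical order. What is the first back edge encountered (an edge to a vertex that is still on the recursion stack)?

B->E

DFS from E (visiting neighbors in alphabetical order); mark gray on enter, black on exit:
E gray
  F gray
    H gray
      K gray
      K black
    H black
  F black
  I gray
    D gray
      D→K: K black — skip
    D black
  I black
  J gray
    A gray
      A→K: K black — skip
    A black
    B gray
      B→A: A black — skip
      C gray
        C→D: D black — skip
      C black
      B→D: D black — skip
      B→E: E is gray → back edge
First back edge: B → E.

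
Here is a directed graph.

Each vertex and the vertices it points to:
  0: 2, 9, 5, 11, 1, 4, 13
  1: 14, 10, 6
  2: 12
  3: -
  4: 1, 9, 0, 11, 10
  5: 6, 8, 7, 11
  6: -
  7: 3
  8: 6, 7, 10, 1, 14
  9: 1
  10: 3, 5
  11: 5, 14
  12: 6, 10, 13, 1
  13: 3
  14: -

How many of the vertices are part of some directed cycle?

7

A vertex is on a directed cycle iff it belongs to a strongly connected component of size ≥ 2 (or has a self-loop).
The vertices on cycles are {0, 1, 4, 5, 8, 10, 11} — 7 in total.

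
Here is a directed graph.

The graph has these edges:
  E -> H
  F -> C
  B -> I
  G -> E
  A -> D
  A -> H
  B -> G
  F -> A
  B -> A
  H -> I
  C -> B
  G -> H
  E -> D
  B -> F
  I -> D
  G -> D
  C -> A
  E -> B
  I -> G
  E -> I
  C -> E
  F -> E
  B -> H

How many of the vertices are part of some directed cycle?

A vertex is on a directed cycle iff it belongs to a strongly connected component of size ≥ 2 (or has a self-loop).
The vertices on cycles are {A, B, C, E, F, G, H, I} — 8 in total.

8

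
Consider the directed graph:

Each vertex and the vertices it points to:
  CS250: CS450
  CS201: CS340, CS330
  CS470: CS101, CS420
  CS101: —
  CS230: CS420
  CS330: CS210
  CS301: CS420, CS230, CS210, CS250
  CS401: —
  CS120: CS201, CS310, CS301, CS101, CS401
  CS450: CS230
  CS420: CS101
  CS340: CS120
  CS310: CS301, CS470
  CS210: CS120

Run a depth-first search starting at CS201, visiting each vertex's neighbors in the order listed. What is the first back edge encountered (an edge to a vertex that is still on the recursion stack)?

CS120->CS201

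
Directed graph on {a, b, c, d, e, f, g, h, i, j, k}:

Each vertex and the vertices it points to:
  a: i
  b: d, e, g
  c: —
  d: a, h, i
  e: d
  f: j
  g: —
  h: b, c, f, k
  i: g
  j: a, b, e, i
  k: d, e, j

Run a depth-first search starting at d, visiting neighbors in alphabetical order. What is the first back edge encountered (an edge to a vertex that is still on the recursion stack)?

DFS from d (visiting neighbors in alphabetical order); mark gray on enter, black on exit:
d gray
  a gray
    i gray
      g gray
      g black
    i black
  a black
  h gray
    b gray
      b→d: d is gray → back edge
First back edge: b → d.

b->d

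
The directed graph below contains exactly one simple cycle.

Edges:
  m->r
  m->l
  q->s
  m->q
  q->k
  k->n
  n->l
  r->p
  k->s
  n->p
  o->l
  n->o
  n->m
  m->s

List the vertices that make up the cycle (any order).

DFS with gray/black marking from k:
k gray
  n gray
    m gray
      q gray
        q→k: k is gray → back edge
Back edge closes the cycle k → n → m → q → k; its vertices are {k, m, n, q}.

k, m, n, q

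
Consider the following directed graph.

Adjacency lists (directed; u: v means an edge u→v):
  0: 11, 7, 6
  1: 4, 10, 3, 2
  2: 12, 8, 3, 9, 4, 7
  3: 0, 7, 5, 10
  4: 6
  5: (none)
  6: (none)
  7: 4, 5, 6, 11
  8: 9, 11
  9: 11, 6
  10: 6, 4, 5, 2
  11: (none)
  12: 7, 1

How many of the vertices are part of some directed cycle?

A vertex is on a directed cycle iff it belongs to a strongly connected component of size ≥ 2 (or has a self-loop).
The vertices on cycles are {1, 2, 3, 10, 12} — 5 in total.

5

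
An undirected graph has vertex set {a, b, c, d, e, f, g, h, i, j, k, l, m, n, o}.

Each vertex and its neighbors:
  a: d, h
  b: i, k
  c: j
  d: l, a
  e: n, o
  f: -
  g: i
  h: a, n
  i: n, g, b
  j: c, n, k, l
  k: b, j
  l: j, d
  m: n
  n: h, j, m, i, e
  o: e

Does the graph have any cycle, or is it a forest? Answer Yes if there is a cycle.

DFS, tracking each vertex's parent; an edge to a visited non-parent vertex closes a cycle.
Start from l:
visit l (parent –)
  visit j (parent l)
    visit c (parent j)
      c–j: parent, skip
    visit n (parent j)
      visit h (parent n)
        visit a (parent h)
          visit d (parent a)
            d–l: l visited and ≠ parent → cycle
Cycle: l – j – n – h – a – d – l.

Yes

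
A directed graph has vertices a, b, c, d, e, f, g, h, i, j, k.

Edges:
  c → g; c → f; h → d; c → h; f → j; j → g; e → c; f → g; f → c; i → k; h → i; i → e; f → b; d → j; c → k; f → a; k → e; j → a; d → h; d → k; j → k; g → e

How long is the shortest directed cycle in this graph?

For each vertex v, BFS finds the shortest path from v back to v.
The shortest such closed walk is c → f → c, length 2.

2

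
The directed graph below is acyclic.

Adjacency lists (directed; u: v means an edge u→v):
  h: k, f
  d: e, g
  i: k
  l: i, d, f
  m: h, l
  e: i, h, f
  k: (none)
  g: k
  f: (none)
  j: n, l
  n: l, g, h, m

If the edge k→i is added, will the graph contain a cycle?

Yes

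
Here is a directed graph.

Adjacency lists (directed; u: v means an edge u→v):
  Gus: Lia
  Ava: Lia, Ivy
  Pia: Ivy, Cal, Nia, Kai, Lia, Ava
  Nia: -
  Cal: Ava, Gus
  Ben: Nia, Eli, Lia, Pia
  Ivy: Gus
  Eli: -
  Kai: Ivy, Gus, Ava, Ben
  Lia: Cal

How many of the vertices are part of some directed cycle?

A vertex is on a directed cycle iff it belongs to a strongly connected component of size ≥ 2 (or has a self-loop).
The vertices on cycles are {Ava, Ben, Cal, Gus, Ivy, Kai, Lia, Pia} — 8 in total.

8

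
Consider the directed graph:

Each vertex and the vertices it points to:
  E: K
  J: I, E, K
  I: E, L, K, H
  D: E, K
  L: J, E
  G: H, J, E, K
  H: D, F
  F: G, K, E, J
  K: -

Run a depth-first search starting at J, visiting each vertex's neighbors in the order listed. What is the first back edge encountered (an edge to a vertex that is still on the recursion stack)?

DFS from J (visiting each vertex's neighbors in the order listed); mark gray on enter, black on exit:
J gray
  I gray
    E gray
      K gray
      K black
    E black
    L gray
      L→J: J is gray → back edge
First back edge: L → J.

L→J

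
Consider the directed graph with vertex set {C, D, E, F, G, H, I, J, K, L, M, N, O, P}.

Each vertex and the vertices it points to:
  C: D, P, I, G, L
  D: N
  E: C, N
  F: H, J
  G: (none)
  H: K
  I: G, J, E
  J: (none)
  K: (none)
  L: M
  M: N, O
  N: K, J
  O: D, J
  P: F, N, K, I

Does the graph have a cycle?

Yes

DFS with white/gray/black marking, starting from N:
N gray
  K gray
  K black
  J gray
  J black
N black
C gray
  D gray
    D→N: N black — skip
  D black
  P gray
    F gray
      H gray
        H→K: K black — skip
      H black
      F→J: J black — skip
    F black
    P→N: N black — skip
    P→K: K black — skip
    I gray
      G gray
      G black
      I→J: J black — skip
      E gray
        E→C: C is gray → back edge
Back edge found, so a cycle exists: C → P → I → E → C.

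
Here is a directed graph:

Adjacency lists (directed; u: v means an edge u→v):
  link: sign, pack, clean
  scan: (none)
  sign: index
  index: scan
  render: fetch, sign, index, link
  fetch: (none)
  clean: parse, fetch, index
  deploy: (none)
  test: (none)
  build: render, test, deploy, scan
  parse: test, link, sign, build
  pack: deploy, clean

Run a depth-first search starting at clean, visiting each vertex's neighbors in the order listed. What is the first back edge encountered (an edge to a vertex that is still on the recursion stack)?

pack->clean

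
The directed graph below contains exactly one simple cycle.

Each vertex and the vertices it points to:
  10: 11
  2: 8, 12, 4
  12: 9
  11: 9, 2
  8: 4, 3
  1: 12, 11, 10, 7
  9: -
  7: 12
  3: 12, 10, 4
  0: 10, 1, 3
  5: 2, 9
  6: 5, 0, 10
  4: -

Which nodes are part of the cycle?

2, 3, 8, 10, 11

DFS with gray/black marking from 3:
3 gray
  12 gray
    9 gray
    9 black
  12 black
  10 gray
    11 gray
      11→9: 9 black — skip
      2 gray
        8 gray
          4 gray
          4 black
          8→3: 3 is gray → back edge
Back edge closes the cycle 3 → 10 → 11 → 2 → 8 → 3; its vertices are {2, 3, 8, 10, 11}.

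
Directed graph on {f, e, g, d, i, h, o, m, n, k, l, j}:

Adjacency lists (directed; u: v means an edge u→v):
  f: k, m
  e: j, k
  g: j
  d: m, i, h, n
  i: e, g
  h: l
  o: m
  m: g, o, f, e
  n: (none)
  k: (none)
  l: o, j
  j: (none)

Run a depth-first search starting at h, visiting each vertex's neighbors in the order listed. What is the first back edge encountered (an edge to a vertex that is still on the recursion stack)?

m->o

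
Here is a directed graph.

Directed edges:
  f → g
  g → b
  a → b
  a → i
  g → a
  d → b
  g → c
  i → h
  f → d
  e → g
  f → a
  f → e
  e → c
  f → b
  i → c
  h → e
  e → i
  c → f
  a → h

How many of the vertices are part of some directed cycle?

7

A vertex is on a directed cycle iff it belongs to a strongly connected component of size ≥ 2 (or has a self-loop).
The vertices on cycles are {a, c, e, f, g, h, i} — 7 in total.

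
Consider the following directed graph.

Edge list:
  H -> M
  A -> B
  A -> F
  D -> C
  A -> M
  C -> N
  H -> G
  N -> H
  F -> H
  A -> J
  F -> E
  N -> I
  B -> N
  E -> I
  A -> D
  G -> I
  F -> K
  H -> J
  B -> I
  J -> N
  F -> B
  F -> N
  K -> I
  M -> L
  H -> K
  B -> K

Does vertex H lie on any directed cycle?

H is on a cycle iff H can reach itself via ≥1 edge.
H → J → N → H — yes.

Yes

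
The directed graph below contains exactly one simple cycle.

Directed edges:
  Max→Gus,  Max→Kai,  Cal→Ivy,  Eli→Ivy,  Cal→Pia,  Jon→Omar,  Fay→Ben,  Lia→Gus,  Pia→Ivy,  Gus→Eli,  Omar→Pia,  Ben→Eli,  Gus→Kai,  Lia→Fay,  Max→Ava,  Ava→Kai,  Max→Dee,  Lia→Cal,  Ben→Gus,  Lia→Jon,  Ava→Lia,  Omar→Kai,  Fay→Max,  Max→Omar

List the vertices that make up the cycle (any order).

DFS with gray/black marking from Ava:
Ava gray
  Lia gray
    Fay gray
      Ben gray
        Gus gray
          Kai gray
          Kai black
          Eli gray
            Ivy gray
            Ivy black
          Eli black
        Gus black
        Ben→Eli: Eli black — skip
      Ben black
      Max gray
        Dee gray
        Dee black
        Max→Ava: Ava is gray → back edge
Back edge closes the cycle Ava → Lia → Fay → Max → Ava; its vertices are {Ava, Fay, Lia, Max}.

Ava, Fay, Lia, Max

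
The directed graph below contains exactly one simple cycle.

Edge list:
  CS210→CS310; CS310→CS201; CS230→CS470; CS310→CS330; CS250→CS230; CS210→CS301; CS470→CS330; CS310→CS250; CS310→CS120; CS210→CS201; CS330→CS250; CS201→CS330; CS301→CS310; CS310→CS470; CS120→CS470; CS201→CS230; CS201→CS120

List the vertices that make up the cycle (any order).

CS230, CS250, CS330, CS470

DFS with gray/black marking from CS230:
CS230 gray
  CS470 gray
    CS330 gray
      CS250 gray
        CS250→CS230: CS230 is gray → back edge
Back edge closes the cycle CS230 → CS470 → CS330 → CS250 → CS230; its vertices are {CS230, CS250, CS330, CS470}.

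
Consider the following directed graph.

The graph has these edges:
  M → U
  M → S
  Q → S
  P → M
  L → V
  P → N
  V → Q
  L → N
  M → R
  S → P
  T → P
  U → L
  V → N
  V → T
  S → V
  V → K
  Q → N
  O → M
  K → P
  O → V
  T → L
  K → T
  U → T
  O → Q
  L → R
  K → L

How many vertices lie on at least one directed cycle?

9

A vertex is on a directed cycle iff it belongs to a strongly connected component of size ≥ 2 (or has a self-loop).
The vertices on cycles are {K, L, M, P, Q, S, T, U, V} — 9 in total.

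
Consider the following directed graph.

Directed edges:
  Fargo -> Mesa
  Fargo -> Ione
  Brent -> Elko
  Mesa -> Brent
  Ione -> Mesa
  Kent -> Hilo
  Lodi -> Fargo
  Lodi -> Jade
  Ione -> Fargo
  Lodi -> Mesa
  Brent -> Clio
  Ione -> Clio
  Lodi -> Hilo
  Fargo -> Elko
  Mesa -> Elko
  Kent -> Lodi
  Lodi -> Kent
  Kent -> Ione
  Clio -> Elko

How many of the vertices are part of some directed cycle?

A vertex is on a directed cycle iff it belongs to a strongly connected component of size ≥ 2 (or has a self-loop).
The vertices on cycles are {Ione, Kent, Lodi, Fargo} — 4 in total.

4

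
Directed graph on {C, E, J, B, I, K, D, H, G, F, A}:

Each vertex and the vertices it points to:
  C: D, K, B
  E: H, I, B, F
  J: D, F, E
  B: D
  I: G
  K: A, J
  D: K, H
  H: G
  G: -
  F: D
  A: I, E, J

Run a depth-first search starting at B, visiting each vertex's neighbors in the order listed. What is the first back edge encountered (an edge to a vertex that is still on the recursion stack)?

E→B

DFS from B (visiting each vertex's neighbors in the order listed); mark gray on enter, black on exit:
B gray
  D gray
    K gray
      A gray
        I gray
          G gray
          G black
        I black
        E gray
          H gray
            H→G: G black — skip
          H black
          E→I: I black — skip
          E→B: B is gray → back edge
First back edge: E → B.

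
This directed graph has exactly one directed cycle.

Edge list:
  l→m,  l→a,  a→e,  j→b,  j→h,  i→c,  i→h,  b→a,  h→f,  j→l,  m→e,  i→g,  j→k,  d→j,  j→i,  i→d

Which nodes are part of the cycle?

DFS with gray/black marking from d:
d gray
  j gray
    i gray
      h gray
        f gray
        f black
      h black
      c gray
      c black
      g gray
      g black
      i→d: d is gray → back edge
Back edge closes the cycle d → j → i → d; its vertices are {d, i, j}.

d, i, j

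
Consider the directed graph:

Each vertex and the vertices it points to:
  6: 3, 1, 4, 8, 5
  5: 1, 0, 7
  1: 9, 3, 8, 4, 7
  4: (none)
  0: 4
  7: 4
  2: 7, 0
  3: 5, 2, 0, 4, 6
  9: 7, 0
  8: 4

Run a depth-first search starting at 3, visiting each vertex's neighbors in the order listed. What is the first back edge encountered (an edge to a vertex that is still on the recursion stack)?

1→3

DFS from 3 (visiting each vertex's neighbors in the order listed); mark gray on enter, black on exit:
3 gray
  5 gray
    1 gray
      9 gray
        7 gray
          4 gray
          4 black
        7 black
        0 gray
          0→4: 4 black — skip
        0 black
      9 black
      1→3: 3 is gray → back edge
First back edge: 1 → 3.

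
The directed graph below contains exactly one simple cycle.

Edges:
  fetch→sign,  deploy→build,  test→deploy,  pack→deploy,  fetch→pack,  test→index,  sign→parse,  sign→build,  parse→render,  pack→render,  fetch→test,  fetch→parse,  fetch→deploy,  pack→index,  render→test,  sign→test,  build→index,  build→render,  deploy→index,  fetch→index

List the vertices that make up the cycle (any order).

test, build, deploy, render

DFS with gray/black marking from render:
render gray
  test gray
    deploy gray
      index gray
      index black
      build gray
        build→render: render is gray → back edge
Back edge closes the cycle render → test → deploy → build → render; its vertices are {test, build, deploy, render}.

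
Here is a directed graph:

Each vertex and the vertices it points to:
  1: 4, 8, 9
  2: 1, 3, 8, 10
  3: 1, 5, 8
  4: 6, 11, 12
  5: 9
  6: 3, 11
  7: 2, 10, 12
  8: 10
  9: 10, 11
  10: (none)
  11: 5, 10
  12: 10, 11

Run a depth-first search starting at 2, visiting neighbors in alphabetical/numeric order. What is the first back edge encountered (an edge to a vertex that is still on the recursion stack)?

3->1

DFS from 2 (visiting neighbors in alphabetical/numeric order); mark gray on enter, black on exit:
2 gray
  1 gray
    4 gray
      6 gray
        3 gray
          3→1: 1 is gray → back edge
First back edge: 3 → 1.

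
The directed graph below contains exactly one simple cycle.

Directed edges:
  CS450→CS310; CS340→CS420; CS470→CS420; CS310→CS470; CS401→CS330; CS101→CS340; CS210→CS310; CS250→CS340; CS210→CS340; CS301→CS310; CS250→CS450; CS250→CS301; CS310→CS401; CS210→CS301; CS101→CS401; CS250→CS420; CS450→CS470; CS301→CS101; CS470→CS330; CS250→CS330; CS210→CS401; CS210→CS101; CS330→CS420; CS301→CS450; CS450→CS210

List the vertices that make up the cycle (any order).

CS210, CS301, CS450

DFS with gray/black marking from CS301:
CS301 gray
  CS310 gray
    CS401 gray
      CS330 gray
        CS420 gray
        CS420 black
      CS330 black
    CS401 black
    CS470 gray
      CS470→CS330: CS330 black — skip
      CS470→CS420: CS420 black — skip
    CS470 black
  CS310 black
  CS101 gray
    CS340 gray
      CS340→CS420: CS420 black — skip
    CS340 black
    CS101→CS401: CS401 black — skip
  CS101 black
  CS450 gray
    CS450→CS470: CS470 black — skip
    CS450→CS310: CS310 black — skip
    CS210 gray
      CS210→CS101: CS101 black — skip
      CS210→CS301: CS301 is gray → back edge
Back edge closes the cycle CS301 → CS450 → CS210 → CS301; its vertices are {CS210, CS301, CS450}.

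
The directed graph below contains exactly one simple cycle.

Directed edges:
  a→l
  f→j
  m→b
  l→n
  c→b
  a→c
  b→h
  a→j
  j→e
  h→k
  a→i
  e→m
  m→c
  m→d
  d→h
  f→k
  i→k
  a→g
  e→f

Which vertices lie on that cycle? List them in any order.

DFS with gray/black marking from j:
j gray
  e gray
    f gray
      k gray
      k black
      f→j: j is gray → back edge
Back edge closes the cycle j → e → f → j; its vertices are {e, f, j}.

e, f, j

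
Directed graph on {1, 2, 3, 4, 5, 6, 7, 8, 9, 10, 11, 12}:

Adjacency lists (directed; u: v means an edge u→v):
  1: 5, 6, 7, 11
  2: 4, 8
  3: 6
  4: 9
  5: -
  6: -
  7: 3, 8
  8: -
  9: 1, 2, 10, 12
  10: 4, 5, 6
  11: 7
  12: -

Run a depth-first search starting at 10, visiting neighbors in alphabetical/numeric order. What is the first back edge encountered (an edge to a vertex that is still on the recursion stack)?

2→4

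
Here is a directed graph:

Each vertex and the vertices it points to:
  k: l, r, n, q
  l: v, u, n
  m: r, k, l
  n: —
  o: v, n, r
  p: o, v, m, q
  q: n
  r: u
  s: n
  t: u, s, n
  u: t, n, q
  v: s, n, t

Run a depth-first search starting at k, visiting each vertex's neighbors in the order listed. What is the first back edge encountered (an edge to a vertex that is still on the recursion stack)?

DFS from k (visiting each vertex's neighbors in the order listed); mark gray on enter, black on exit:
k gray
  l gray
    v gray
      s gray
        n gray
        n black
      s black
      v→n: n black — skip
      t gray
        u gray
          u→t: t is gray → back edge
First back edge: u → t.

u→t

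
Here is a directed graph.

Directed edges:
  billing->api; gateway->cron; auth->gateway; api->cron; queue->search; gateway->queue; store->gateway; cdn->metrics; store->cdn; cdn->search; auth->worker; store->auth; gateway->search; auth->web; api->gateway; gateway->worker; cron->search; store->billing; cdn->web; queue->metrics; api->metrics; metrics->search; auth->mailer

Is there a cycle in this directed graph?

No

DFS with white/gray/black marking, starting from web:
web gray
web black
cdn gray
  metrics gray
    search gray
    search black
  metrics black
  cdn→web: web black — skip
  cdn→search: search black — skip
cdn black
worker gray
worker black
gateway gray
  queue gray
    queue→search: search black — skip
    queue→metrics: metrics black — skip
  queue black
  gateway→worker: worker black — skip
  gateway→search: search black — skip
  cron gray
    cron→search: search black — skip
  cron black
gateway black
store gray
  auth gray
    mailer gray
    mailer black
    auth→web: web black — skip
    auth→gateway: gateway black — skip
    auth→worker: worker black — skip
  auth black
  store→gateway: gateway black — skip
  billing gray
    api gray
      api→cron: cron black — skip
      api→gateway: gateway black — skip
      api→metrics: metrics black — skip
    api black
  billing black
  store→cdn: cdn black — skip
store black
Every edge goes to a white or black vertex — no back edge, so the graph is acyclic.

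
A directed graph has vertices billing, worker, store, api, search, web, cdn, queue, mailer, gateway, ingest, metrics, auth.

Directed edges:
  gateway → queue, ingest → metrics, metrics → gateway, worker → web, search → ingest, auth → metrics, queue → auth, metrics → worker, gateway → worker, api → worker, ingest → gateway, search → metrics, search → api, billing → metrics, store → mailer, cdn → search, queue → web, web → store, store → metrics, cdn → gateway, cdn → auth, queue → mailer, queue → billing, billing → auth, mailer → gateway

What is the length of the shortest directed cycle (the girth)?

For each vertex v, BFS finds the shortest path from v back to v.
The shortest such closed walk is gateway → queue → mailer → gateway, length 3.

3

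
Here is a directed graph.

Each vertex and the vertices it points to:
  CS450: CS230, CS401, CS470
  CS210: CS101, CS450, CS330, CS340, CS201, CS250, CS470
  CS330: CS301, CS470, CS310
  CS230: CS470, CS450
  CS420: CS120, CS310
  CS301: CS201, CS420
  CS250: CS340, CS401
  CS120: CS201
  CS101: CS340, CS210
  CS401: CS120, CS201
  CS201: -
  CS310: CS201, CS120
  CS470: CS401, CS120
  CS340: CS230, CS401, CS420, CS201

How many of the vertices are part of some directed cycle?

A vertex is on a directed cycle iff it belongs to a strongly connected component of size ≥ 2 (or has a self-loop).
The vertices on cycles are {CS101, CS210, CS230, CS450} — 4 in total.

4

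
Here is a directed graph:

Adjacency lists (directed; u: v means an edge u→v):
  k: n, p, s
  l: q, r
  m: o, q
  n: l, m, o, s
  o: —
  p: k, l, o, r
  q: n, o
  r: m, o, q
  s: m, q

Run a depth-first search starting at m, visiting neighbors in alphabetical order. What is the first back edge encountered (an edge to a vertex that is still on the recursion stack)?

l->q

DFS from m (visiting neighbors in alphabetical order); mark gray on enter, black on exit:
m gray
  o gray
  o black
  q gray
    n gray
      l gray
        l→q: q is gray → back edge
First back edge: l → q.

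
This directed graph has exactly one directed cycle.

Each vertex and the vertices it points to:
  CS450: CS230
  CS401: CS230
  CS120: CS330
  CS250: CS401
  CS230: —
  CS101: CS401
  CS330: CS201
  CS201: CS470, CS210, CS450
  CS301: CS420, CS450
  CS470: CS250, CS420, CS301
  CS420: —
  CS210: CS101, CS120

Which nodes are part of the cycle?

CS120, CS201, CS210, CS330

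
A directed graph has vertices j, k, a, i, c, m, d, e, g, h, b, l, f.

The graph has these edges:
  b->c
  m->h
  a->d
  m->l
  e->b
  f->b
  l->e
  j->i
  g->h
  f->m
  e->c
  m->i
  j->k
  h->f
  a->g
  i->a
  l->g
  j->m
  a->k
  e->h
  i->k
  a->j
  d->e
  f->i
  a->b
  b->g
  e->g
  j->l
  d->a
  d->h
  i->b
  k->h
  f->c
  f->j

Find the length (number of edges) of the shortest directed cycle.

2

For each vertex v, BFS finds the shortest path from v back to v.
The shortest such closed walk is a → d → a, length 2.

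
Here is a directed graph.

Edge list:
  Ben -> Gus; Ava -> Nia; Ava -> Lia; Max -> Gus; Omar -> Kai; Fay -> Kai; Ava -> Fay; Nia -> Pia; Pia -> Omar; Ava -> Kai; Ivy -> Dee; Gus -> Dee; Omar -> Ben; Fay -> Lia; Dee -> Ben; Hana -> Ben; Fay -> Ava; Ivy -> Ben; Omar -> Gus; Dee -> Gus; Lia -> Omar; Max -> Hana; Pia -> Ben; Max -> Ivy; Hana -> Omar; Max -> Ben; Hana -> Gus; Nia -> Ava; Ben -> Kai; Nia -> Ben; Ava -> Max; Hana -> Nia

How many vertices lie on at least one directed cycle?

A vertex is on a directed cycle iff it belongs to a strongly connected component of size ≥ 2 (or has a self-loop).
The vertices on cycles are {Ava, Ben, Dee, Fay, Gus, Max, Nia, Hana} — 8 in total.

8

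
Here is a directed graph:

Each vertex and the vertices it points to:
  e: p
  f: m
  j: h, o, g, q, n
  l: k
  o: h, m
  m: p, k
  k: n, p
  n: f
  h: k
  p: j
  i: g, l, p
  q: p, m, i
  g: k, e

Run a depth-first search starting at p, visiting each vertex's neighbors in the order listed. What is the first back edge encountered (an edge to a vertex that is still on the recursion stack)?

m→p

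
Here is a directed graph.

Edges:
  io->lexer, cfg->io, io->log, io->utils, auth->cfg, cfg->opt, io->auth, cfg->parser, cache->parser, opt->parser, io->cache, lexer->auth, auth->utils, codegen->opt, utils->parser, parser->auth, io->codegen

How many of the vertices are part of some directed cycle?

A vertex is on a directed cycle iff it belongs to a strongly connected component of size ≥ 2 (or has a self-loop).
The vertices on cycles are {io, cfg, opt, auth, cache, lexer, utils, parser, codegen} — 9 in total.

9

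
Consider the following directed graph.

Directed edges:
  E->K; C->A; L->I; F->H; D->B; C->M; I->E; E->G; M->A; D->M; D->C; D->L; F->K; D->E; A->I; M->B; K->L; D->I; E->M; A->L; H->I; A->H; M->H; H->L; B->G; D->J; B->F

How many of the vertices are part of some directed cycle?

A vertex is on a directed cycle iff it belongs to a strongly connected component of size ≥ 2 (or has a self-loop).
The vertices on cycles are {A, B, E, F, H, I, K, L, M} — 9 in total.

9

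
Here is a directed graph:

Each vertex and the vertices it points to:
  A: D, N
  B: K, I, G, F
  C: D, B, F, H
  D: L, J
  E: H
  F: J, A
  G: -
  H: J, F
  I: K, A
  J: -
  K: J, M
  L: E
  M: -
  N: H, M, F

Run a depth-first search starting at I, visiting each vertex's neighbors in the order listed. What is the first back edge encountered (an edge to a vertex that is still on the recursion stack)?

DFS from I (visiting each vertex's neighbors in the order listed); mark gray on enter, black on exit:
I gray
  K gray
    J gray
    J black
    M gray
    M black
  K black
  A gray
    D gray
      L gray
        E gray
          H gray
            H→J: J black — skip
            F gray
              F→J: J black — skip
              F→A: A is gray → back edge
First back edge: F → A.

F->A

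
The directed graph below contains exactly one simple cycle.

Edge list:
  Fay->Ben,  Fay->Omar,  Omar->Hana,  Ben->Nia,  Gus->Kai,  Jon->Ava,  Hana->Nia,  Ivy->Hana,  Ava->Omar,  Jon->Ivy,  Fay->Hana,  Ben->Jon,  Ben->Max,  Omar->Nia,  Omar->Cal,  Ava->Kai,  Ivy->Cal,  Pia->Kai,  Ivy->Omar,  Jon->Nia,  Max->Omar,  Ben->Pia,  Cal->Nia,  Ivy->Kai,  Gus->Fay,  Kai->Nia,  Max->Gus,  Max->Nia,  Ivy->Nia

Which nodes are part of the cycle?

Ben, Fay, Gus, Max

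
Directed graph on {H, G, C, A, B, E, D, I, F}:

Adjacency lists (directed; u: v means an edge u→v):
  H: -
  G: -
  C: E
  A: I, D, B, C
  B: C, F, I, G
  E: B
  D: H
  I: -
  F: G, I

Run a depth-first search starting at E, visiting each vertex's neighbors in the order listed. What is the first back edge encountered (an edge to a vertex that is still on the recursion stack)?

C→E

DFS from E (visiting each vertex's neighbors in the order listed); mark gray on enter, black on exit:
E gray
  B gray
    C gray
      C→E: E is gray → back edge
First back edge: C → E.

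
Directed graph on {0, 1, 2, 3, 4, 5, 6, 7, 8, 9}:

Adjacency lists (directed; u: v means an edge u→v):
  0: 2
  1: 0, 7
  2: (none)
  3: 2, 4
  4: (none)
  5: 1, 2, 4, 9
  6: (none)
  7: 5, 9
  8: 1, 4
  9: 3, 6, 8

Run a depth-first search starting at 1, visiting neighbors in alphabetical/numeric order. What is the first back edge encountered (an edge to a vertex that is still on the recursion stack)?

5->1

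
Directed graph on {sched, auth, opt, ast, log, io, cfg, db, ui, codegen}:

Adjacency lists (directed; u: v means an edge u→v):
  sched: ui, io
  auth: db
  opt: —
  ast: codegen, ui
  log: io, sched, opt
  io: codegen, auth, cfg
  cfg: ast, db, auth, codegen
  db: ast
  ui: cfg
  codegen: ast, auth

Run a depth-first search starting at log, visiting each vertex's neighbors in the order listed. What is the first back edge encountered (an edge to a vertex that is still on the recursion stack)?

ast->codegen

DFS from log (visiting each vertex's neighbors in the order listed); mark gray on enter, black on exit:
log gray
  io gray
    codegen gray
      ast gray
        ast→codegen: codegen is gray → back edge
First back edge: ast → codegen.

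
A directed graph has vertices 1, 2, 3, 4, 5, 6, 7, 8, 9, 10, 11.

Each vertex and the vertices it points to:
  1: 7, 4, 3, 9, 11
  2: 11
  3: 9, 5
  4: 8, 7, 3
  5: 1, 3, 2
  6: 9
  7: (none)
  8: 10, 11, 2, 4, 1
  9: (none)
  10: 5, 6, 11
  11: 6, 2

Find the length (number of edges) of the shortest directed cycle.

2

For each vertex v, BFS finds the shortest path from v back to v.
The shortest such closed walk is 8 → 4 → 8, length 2.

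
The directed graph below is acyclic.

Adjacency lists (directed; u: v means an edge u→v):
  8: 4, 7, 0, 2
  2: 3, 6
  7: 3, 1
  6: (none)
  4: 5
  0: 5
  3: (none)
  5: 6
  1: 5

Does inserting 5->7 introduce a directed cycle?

Yes

Adding 5→7 creates a cycle iff 7 can already reach 5.
Path from 7: 7 → 1 → 5.
So 7 → … → 5 → 7 is a cycle.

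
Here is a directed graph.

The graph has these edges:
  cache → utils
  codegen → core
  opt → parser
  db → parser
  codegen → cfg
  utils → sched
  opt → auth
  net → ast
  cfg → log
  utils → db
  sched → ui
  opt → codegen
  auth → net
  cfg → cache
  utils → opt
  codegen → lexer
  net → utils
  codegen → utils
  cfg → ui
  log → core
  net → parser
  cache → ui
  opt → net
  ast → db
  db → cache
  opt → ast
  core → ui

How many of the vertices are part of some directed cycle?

A vertex is on a directed cycle iff it belongs to a strongly connected component of size ≥ 2 (or has a self-loop).
The vertices on cycles are {db, ast, cfg, net, opt, auth, cache, utils, codegen} — 9 in total.

9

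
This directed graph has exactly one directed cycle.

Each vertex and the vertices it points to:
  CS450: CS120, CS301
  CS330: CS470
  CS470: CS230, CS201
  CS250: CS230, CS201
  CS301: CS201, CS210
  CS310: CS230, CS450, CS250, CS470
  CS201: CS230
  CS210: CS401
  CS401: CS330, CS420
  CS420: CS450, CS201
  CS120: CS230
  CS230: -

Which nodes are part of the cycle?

CS210, CS301, CS401, CS420, CS450

DFS with gray/black marking from CS450:
CS450 gray
  CS120 gray
    CS230 gray
    CS230 black
  CS120 black
  CS301 gray
    CS201 gray
      CS201→CS230: CS230 black — skip
    CS201 black
    CS210 gray
      CS401 gray
        CS330 gray
          CS470 gray
            CS470→CS230: CS230 black — skip
            CS470→CS201: CS201 black — skip
          CS470 black
        CS330 black
        CS420 gray
          CS420→CS450: CS450 is gray → back edge
Back edge closes the cycle CS450 → CS301 → CS210 → CS401 → CS420 → CS450; its vertices are {CS210, CS301, CS401, CS420, CS450}.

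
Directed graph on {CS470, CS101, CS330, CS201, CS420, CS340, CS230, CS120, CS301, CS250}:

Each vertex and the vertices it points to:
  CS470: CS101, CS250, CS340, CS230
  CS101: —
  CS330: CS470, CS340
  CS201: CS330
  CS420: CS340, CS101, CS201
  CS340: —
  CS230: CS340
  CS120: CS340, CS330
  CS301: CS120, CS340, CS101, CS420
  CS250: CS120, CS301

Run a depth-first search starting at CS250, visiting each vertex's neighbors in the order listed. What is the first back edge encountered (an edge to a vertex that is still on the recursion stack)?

CS470→CS250

DFS from CS250 (visiting each vertex's neighbors in the order listed); mark gray on enter, black on exit:
CS250 gray
  CS120 gray
    CS340 gray
    CS340 black
    CS330 gray
      CS470 gray
        CS101 gray
        CS101 black
        CS470→CS250: CS250 is gray → back edge
First back edge: CS470 → CS250.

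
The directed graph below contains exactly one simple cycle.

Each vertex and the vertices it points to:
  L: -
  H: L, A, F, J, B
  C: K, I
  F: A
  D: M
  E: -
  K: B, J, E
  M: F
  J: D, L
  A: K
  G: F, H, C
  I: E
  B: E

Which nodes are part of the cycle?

A, D, F, J, K, M

DFS with gray/black marking from J:
J gray
  D gray
    M gray
      F gray
        A gray
          K gray
            B gray
              E gray
              E black
            B black
            K→J: J is gray → back edge
Back edge closes the cycle J → D → M → F → A → K → J; its vertices are {A, D, F, J, K, M}.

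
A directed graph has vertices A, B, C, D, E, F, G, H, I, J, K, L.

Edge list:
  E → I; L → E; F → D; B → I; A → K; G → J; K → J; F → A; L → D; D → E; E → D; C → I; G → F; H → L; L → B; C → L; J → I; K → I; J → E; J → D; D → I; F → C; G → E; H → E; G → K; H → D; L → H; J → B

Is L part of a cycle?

Yes

L is on a cycle iff L can reach itself via ≥1 edge.
L → H → L — yes.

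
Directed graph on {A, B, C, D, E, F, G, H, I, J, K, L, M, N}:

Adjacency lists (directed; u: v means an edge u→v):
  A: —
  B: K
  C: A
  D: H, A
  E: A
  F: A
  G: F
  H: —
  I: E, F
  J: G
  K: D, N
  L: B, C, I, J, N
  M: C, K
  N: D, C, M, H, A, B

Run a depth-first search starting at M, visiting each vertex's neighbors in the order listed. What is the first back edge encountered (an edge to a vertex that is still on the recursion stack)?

N->M

DFS from M (visiting each vertex's neighbors in the order listed); mark gray on enter, black on exit:
M gray
  C gray
    A gray
    A black
  C black
  K gray
    D gray
      H gray
      H black
      D→A: A black — skip
    D black
    N gray
      N→D: D black — skip
      N→C: C black — skip
      N→M: M is gray → back edge
First back edge: N → M.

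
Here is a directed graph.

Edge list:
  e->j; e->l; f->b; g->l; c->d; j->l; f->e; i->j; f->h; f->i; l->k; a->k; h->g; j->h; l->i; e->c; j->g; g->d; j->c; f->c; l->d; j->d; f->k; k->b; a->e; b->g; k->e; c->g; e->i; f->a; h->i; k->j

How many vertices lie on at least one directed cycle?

A vertex is on a directed cycle iff it belongs to a strongly connected component of size ≥ 2 (or has a self-loop).
The vertices on cycles are {b, c, e, g, h, i, j, k, l} — 9 in total.

9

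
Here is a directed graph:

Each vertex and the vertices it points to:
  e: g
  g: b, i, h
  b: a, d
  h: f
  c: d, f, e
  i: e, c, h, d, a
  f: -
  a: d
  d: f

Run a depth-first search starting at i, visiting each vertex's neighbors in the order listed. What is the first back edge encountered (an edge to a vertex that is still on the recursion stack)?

g→i

DFS from i (visiting each vertex's neighbors in the order listed); mark gray on enter, black on exit:
i gray
  e gray
    g gray
      b gray
        a gray
          d gray
            f gray
            f black
          d black
        a black
        b→d: d black — skip
      b black
      g→i: i is gray → back edge
First back edge: g → i.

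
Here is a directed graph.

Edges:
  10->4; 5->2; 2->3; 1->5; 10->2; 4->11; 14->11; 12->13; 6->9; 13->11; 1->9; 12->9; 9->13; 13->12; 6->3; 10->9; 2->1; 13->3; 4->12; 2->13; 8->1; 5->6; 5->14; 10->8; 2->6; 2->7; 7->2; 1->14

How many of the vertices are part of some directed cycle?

7

A vertex is on a directed cycle iff it belongs to a strongly connected component of size ≥ 2 (or has a self-loop).
The vertices on cycles are {1, 2, 5, 7, 9, 12, 13} — 7 in total.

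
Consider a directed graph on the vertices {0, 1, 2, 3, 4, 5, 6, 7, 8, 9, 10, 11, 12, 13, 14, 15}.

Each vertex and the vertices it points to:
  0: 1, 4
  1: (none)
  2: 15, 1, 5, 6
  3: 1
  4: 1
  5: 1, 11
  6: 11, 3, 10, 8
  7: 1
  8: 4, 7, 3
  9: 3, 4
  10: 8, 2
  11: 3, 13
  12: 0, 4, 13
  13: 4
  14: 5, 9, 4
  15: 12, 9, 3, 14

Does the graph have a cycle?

DFS with white/gray/black marking, starting from 1:
1 gray
1 black
0 gray
  0→1: 1 black — skip
  4 gray
    4→1: 1 black — skip
  4 black
0 black
2 gray
  15 gray
    12 gray
      12→0: 0 black — skip
      12→4: 4 black — skip
      13 gray
        13→4: 4 black — skip
      13 black
    12 black
    9 gray
      3 gray
        3→1: 1 black — skip
      3 black
      9→4: 4 black — skip
    9 black
    15→3: 3 black — skip
    14 gray
      5 gray
        5→1: 1 black — skip
        11 gray
          11→3: 3 black — skip
          11→13: 13 black — skip
        11 black
      5 black
      14→9: 9 black — skip
      14→4: 4 black — skip
    14 black
  15 black
  2→1: 1 black — skip
  2→5: 5 black — skip
  6 gray
    6→11: 11 black — skip
    6→3: 3 black — skip
    10 gray
      8 gray
        8→4: 4 black — skip
        7 gray
          7→1: 1 black — skip
        7 black
        8→3: 3 black — skip
      8 black
      10→2: 2 is gray → back edge
Back edge found, so a cycle exists: 2 → 6 → 10 → 2.

Yes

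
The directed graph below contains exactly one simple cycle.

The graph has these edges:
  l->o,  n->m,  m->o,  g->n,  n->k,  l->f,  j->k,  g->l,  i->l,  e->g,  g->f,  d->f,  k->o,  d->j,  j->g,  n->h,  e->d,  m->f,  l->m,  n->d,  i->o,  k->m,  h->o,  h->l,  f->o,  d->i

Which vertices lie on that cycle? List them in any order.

d, g, j, n

DFS with gray/black marking from g:
g gray
  l gray
    f gray
      o gray
      o black
    f black
    m gray
      m→o: o black — skip
      m→f: f black — skip
    m black
    l→o: o black — skip
  l black
  n gray
    n→m: m black — skip
    d gray
      i gray
        i→l: l black — skip
        i→o: o black — skip
      i black
      d→f: f black — skip
      j gray
        j→g: g is gray → back edge
Back edge closes the cycle g → n → d → j → g; its vertices are {d, g, j, n}.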